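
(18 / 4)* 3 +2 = 31 / 2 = 15.50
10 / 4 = 5 / 2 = 2.50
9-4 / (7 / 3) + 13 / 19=1060 / 133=7.97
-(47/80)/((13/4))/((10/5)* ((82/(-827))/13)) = 38869/3280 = 11.85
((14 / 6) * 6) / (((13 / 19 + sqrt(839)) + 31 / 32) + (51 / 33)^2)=0.42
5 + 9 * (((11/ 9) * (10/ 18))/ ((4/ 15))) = 335/ 12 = 27.92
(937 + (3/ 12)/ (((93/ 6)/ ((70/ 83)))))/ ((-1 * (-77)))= 219176/ 18011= 12.17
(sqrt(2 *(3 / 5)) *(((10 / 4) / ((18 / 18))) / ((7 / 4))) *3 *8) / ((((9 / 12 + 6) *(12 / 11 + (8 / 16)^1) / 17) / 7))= 23936 *sqrt(30) / 315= 416.20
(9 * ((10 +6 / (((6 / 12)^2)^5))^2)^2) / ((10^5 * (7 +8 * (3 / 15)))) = 806775115941369 / 53750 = 15009769598.91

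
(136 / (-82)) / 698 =-34 / 14309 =-0.00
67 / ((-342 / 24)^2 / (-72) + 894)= 8576 / 114071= 0.08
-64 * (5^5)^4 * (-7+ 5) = 12207031250000000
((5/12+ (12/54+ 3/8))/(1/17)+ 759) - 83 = 49913/72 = 693.24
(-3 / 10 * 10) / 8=-3 / 8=-0.38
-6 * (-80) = 480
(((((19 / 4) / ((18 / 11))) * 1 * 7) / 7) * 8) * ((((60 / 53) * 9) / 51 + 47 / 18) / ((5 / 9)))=9527683 / 81090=117.50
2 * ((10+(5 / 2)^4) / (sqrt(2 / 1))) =69.38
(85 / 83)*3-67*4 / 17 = -12.69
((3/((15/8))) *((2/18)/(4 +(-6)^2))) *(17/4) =17/900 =0.02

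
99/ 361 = 0.27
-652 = -652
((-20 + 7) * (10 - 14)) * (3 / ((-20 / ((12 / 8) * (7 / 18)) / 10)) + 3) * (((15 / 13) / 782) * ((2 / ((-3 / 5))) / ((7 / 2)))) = -25 / 161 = -0.16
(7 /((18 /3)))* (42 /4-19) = -119 /12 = -9.92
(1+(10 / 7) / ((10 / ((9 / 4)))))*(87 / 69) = 1073 / 644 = 1.67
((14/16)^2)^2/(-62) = -2401/253952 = -0.01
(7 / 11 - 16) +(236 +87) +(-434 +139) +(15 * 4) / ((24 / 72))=2119 / 11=192.64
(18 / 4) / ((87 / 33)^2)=0.65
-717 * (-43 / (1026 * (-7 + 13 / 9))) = -10277 / 1900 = -5.41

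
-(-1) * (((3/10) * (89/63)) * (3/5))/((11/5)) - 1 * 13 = -9921/770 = -12.88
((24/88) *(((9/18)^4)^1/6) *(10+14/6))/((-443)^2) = 37/207238944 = 0.00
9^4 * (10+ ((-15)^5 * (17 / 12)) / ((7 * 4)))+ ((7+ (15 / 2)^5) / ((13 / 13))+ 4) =-56445591521 / 224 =-251989247.86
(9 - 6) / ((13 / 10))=30 / 13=2.31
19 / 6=3.17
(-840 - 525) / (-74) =1365 / 74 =18.45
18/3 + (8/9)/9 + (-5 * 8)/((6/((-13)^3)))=1186874/81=14652.77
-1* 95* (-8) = 760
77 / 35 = 11 / 5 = 2.20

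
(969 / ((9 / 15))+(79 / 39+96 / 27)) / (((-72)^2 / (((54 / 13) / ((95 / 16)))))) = 94804 / 433485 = 0.22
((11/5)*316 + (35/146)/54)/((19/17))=465884303/748980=622.03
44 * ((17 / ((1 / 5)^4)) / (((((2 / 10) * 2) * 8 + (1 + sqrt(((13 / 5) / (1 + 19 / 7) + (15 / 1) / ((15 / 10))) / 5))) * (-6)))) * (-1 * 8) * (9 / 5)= 9424800 / 31 - 224400 * sqrt(214) / 31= 198132.61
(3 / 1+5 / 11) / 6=19 / 33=0.58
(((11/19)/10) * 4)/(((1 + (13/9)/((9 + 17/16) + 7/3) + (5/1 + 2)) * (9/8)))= 2618/103227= 0.03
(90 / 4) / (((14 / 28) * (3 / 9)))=135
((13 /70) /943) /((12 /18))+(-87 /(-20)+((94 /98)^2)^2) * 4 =20.79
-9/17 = -0.53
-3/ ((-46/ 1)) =3/ 46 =0.07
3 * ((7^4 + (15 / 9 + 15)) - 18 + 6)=7217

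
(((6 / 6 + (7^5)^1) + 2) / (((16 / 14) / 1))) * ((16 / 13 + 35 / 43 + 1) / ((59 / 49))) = 2453360665 / 65962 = 37193.55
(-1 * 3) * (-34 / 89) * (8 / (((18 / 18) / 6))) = 4896 / 89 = 55.01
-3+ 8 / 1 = 5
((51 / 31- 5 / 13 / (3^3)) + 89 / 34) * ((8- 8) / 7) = 0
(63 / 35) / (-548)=-9 / 2740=-0.00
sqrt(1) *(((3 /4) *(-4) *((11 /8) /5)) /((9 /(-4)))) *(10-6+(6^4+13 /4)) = 57343 /120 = 477.86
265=265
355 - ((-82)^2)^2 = -45211821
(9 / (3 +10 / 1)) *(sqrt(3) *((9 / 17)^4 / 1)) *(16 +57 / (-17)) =12695535 *sqrt(3) / 18458141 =1.19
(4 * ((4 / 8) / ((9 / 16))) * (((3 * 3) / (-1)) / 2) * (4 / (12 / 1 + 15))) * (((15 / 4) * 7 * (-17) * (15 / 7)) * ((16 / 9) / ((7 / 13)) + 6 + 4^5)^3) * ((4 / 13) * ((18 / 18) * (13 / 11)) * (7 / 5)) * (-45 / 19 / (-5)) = 136429771731207680 / 226233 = 603049827970.31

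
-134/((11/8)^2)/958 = -0.07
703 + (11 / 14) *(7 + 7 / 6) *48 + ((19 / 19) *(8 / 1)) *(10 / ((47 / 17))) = 48877 / 47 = 1039.94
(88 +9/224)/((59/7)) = 19721/1888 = 10.45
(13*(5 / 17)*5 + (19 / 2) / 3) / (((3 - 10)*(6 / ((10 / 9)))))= -11365 / 19278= -0.59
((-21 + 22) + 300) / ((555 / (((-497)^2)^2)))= 18365047270381 / 555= 33090175261.95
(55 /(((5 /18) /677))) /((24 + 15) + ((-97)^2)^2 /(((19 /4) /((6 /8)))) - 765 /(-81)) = 22921866 /2390298871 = 0.01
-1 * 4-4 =-8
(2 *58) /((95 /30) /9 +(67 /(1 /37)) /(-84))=-87696 /22045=-3.98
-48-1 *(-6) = -42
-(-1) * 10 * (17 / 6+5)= 235 / 3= 78.33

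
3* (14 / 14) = 3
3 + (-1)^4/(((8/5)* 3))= 77/24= 3.21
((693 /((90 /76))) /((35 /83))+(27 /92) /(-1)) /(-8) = -3191173 /18400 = -173.43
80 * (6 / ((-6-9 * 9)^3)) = -160 / 219501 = -0.00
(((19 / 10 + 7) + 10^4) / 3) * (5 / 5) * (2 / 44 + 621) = 41439879 / 20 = 2071993.95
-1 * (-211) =211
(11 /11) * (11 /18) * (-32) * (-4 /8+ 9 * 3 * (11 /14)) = -25520 /63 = -405.08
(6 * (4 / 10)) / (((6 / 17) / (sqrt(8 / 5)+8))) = 68 * sqrt(10) / 25+272 / 5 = 63.00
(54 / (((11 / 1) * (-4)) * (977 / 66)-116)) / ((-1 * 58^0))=81 / 1151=0.07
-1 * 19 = -19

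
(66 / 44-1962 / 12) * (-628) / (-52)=-25434 / 13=-1956.46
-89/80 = -1.11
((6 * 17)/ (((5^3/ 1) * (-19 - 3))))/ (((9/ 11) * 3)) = -0.02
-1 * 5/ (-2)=5/ 2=2.50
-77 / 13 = -5.92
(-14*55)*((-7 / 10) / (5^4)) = 539 / 625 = 0.86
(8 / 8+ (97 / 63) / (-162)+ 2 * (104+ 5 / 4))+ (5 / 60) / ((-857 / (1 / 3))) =3699620441 / 17493084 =211.49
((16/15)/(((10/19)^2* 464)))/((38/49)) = 0.01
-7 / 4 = -1.75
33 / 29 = 1.14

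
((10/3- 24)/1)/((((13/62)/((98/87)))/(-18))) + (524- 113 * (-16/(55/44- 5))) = 11538116/5655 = 2040.34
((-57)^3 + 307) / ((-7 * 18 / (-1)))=-92443 / 63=-1467.35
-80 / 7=-11.43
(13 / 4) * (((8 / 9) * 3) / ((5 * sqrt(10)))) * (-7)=-3.84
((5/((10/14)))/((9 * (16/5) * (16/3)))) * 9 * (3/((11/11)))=315/256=1.23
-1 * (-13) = 13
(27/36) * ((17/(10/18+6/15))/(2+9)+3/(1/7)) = 16047/946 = 16.96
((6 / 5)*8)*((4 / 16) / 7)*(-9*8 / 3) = -288 / 35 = -8.23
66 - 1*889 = -823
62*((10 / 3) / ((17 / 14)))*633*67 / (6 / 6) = 7218185.88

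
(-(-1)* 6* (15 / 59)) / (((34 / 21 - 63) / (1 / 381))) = -630 / 9658477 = -0.00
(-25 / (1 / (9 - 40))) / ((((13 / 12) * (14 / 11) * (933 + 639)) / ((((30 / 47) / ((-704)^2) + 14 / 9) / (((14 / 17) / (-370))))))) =-397433002837625 / 1590390337536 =-249.90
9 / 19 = 0.47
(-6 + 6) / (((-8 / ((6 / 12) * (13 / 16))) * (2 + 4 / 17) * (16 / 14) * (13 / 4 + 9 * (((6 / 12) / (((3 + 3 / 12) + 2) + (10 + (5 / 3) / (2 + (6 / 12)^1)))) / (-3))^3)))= 0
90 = 90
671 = 671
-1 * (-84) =84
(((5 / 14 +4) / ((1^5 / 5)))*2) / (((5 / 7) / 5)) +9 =314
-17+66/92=-16.28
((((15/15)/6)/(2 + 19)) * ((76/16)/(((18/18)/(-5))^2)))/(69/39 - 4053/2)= -0.00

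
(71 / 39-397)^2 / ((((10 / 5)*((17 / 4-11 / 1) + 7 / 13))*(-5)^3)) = 475059488 / 4723875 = 100.57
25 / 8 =3.12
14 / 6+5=7.33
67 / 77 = 0.87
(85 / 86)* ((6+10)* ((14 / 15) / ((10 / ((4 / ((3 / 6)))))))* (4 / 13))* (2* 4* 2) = 487424 / 8385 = 58.13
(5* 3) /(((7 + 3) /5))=15 /2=7.50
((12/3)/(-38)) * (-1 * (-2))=-4/19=-0.21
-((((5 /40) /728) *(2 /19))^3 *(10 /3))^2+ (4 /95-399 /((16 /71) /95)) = -168203.40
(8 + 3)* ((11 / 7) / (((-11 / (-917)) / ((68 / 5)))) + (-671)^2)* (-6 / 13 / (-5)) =458976.79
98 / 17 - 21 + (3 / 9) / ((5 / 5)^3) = -760 / 51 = -14.90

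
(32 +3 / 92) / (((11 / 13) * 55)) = 38311 / 55660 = 0.69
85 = 85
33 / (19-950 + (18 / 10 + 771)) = -0.21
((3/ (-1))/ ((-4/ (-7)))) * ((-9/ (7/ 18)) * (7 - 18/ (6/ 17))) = -5346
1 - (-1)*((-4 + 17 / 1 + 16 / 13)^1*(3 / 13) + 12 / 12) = 893 / 169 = 5.28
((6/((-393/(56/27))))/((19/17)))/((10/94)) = -89488/336015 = -0.27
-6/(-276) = 1/46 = 0.02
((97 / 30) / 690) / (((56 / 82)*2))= 3977 / 1159200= 0.00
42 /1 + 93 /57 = 829 /19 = 43.63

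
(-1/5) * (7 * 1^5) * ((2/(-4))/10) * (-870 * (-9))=5481/10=548.10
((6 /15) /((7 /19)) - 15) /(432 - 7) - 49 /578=-59433 /505750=-0.12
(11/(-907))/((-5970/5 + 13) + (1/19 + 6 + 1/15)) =0.00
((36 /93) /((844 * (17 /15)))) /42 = 15 /1556758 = 0.00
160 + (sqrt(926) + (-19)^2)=sqrt(926) + 521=551.43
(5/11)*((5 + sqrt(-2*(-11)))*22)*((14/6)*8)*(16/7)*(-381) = -812800 - 162560*sqrt(22) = -1575273.99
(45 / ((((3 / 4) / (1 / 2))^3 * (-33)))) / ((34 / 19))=-380 / 1683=-0.23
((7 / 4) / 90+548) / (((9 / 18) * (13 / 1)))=197287 / 2340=84.31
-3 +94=91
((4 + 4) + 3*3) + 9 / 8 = 145 / 8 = 18.12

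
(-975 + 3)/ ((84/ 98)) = -1134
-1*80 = -80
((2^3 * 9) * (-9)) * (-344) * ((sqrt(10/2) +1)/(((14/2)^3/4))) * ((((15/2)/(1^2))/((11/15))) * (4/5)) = 80248320/3773 +80248320 * sqrt(5)/3773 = 68828.26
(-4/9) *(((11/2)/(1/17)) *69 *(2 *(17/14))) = -146234/21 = -6963.52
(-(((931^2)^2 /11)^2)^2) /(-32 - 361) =318562679542116703953719056995529143889696322881 /5753913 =55364528372625151606171150000000000000000.00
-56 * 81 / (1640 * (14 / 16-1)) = 4536 / 205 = 22.13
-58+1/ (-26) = -1509/ 26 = -58.04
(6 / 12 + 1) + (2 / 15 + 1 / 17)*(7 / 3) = 2981 / 1530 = 1.95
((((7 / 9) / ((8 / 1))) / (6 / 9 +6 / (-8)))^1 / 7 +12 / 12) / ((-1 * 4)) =-5 / 24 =-0.21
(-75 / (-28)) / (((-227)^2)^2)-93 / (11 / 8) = -67.64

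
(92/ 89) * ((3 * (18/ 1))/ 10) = 2484/ 445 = 5.58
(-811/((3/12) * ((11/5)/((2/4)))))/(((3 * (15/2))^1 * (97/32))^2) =-0.16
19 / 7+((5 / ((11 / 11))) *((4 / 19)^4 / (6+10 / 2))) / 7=27238369 / 10034717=2.71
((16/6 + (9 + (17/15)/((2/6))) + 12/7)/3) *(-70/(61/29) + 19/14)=-2668549/14945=-178.56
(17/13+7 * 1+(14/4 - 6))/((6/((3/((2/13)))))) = 151/8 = 18.88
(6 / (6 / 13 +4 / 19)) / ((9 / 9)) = 741 / 83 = 8.93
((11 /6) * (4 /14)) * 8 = 88 /21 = 4.19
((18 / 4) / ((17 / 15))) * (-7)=-945 / 34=-27.79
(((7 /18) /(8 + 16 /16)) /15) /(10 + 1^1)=7 /26730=0.00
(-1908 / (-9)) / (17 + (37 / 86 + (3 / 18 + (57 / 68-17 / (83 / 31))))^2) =112380068296512 / 21813385544041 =5.15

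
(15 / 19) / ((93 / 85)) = 425 / 589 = 0.72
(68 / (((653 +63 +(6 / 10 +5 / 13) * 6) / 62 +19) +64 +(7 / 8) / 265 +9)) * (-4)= -232385920 / 88551829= -2.62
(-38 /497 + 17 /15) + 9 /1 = 74974 /7455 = 10.06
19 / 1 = 19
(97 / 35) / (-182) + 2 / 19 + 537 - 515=2673557 / 121030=22.09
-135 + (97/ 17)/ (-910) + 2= -2057607/ 15470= -133.01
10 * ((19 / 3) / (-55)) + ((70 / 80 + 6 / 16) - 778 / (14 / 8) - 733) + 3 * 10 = -1060265 / 924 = -1147.47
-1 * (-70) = 70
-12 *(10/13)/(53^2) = -120/36517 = -0.00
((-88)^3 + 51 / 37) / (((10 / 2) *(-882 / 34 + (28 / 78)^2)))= 93138439563 / 17639195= 5280.20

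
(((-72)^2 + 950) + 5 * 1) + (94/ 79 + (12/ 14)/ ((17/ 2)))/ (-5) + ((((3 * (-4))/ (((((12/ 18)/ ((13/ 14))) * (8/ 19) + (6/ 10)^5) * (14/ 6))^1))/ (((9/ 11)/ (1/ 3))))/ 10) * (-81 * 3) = 259485366384593/ 41367361315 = 6272.71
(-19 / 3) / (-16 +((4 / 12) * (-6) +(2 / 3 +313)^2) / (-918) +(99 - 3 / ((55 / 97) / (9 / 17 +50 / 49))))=141018570 / 720818281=0.20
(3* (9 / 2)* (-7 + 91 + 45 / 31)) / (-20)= -71523 / 1240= -57.68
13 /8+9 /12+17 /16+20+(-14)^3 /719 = 225721 /11504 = 19.62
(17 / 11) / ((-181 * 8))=-17 / 15928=-0.00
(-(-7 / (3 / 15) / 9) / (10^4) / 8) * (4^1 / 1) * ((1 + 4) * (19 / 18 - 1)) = 7 / 129600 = 0.00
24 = 24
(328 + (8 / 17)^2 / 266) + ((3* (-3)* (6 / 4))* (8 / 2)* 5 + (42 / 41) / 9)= 274751612 / 4727751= 58.11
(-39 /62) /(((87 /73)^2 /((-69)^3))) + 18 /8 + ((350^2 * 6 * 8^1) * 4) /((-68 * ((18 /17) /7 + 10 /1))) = 1754478128451 /15746884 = 111417.48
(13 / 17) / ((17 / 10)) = 130 / 289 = 0.45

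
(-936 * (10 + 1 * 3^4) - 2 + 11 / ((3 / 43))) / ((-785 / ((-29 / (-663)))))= 4.74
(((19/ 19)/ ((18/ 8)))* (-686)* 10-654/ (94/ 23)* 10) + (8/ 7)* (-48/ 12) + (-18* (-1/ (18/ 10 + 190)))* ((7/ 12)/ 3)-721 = -4360532713/ 811314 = -5374.65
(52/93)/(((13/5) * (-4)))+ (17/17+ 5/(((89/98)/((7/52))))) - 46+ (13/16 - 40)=-143755147/1721616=-83.50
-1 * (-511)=511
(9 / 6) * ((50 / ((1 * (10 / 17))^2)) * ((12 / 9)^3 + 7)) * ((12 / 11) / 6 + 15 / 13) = 1269577 / 468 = 2712.77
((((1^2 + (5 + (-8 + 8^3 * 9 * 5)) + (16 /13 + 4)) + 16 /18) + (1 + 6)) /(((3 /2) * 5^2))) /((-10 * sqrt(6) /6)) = -2696981 * sqrt(6) /43875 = -150.57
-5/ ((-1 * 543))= 5/ 543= 0.01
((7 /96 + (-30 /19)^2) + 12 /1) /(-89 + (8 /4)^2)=-504799 /2945760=-0.17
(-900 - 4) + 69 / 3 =-881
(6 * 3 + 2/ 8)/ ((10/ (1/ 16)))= 73/ 640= 0.11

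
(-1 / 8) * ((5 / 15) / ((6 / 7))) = -7 / 144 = -0.05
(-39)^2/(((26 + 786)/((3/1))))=4563/812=5.62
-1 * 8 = -8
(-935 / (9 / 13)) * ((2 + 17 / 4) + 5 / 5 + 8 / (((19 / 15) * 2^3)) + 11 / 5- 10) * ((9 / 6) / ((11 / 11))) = -221221 / 456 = -485.13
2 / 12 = 0.17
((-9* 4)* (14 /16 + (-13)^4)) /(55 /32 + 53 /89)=-976130640 /2197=-444301.61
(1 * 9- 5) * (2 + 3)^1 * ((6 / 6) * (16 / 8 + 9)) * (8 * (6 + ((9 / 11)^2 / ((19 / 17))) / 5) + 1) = 2297084 / 209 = 10990.83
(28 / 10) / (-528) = -7 / 1320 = -0.01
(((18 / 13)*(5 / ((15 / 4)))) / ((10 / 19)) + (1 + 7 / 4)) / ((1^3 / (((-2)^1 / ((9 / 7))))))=-11389 / 1170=-9.73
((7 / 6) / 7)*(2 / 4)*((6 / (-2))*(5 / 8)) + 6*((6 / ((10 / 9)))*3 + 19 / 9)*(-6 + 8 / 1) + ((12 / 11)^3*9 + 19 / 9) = 447291341 / 1916640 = 233.37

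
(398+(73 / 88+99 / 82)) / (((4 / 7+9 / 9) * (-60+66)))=3367777 / 79376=42.43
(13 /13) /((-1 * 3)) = -1 /3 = -0.33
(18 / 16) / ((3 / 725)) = 271.88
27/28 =0.96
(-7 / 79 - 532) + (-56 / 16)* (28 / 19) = -806407 / 1501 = -537.25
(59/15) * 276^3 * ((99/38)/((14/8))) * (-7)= -81869698944/95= -861786304.67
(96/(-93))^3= -32768/29791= -1.10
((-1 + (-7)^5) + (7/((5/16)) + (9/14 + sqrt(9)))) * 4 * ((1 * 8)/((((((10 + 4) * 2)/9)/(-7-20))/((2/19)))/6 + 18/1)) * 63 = -1898825.03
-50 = -50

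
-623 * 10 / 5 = -1246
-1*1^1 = -1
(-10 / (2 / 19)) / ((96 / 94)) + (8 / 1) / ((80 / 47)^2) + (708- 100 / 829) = 1228816333 / 1989600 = 617.62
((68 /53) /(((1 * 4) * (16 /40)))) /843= 85 /89358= 0.00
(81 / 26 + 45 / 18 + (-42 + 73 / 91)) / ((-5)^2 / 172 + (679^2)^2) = -556936 / 3326970395217287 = -0.00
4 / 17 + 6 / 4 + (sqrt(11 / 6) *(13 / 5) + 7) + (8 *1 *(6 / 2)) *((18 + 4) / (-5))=-16467 / 170 + 13 *sqrt(66) / 30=-93.34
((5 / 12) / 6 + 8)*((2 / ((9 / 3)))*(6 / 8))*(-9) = -581 / 16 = -36.31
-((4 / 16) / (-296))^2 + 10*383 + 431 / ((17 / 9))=96712643567 / 23831552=4058.18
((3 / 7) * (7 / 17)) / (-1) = -3 / 17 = -0.18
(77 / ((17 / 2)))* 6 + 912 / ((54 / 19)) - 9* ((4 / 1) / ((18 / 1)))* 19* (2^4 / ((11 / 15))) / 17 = 549452 / 1683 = 326.47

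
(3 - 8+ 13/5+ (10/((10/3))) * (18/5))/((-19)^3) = -42/34295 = -0.00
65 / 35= 13 / 7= 1.86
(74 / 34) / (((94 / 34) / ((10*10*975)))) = 3607500 / 47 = 76755.32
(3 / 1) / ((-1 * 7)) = -3 / 7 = -0.43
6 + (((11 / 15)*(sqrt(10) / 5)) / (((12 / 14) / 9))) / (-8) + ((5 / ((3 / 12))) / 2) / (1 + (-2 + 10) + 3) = 41 / 6-77*sqrt(10) / 400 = 6.22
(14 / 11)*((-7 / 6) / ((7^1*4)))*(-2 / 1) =7 / 66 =0.11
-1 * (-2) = 2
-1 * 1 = -1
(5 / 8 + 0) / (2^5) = 5 / 256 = 0.02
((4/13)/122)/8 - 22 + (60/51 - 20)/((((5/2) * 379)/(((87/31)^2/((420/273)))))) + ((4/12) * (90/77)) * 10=-137658481377741/7561455962060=-18.21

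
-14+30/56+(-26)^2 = 18551/28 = 662.54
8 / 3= 2.67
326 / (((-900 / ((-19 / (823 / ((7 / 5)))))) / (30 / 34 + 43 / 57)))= 0.02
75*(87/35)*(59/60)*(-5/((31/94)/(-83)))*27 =6228611.65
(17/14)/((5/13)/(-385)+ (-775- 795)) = -2431/3143142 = -0.00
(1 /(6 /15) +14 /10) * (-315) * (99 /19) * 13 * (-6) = 9486477 /19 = 499288.26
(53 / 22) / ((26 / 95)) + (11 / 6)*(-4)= 2521 / 1716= 1.47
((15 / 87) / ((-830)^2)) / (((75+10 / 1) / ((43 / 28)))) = 43 / 9509575600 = 0.00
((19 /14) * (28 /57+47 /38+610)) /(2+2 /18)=209211 /532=393.25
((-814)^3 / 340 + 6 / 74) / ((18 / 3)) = -4989016327 / 18870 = -264388.78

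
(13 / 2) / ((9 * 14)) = 0.05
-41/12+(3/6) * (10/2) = -11/12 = -0.92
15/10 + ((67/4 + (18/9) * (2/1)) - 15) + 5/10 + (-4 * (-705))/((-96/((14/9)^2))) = -20519/324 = -63.33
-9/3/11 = -3/11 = -0.27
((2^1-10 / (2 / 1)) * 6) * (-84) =1512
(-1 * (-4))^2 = 16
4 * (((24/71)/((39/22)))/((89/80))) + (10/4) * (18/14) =4485095/1150058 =3.90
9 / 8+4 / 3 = 59 / 24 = 2.46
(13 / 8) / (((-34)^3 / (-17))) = 13 / 18496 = 0.00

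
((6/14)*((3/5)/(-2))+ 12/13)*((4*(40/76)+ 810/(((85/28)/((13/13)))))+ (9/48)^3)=7349887137/34398208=213.67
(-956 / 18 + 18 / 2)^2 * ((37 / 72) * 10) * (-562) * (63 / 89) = -57353127055 / 14418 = -3977883.69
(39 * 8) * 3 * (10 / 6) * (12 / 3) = 6240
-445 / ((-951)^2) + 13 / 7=11754098 / 6330807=1.86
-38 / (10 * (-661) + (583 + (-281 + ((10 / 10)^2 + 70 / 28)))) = 76 / 12609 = 0.01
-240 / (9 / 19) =-1520 / 3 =-506.67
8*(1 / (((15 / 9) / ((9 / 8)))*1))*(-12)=-64.80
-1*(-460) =460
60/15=4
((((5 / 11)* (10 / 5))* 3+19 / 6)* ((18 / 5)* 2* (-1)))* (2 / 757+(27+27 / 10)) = -262398783 / 208175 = -1260.47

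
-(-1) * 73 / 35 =73 / 35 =2.09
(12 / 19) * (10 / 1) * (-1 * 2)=-240 / 19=-12.63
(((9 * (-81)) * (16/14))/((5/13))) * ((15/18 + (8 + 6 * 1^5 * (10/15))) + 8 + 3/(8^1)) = -1607931/35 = -45940.89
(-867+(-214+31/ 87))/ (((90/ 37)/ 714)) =-413952448/ 1305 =-317204.94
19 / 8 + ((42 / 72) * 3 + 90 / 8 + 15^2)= 1923 / 8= 240.38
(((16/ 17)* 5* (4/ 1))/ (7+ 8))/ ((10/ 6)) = 64/ 85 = 0.75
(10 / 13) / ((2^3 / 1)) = 5 / 52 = 0.10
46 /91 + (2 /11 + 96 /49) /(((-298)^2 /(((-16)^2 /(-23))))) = 1807666538 /3577935361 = 0.51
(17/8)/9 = 17/72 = 0.24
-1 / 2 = -0.50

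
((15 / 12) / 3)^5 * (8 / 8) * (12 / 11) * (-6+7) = 3125 / 228096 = 0.01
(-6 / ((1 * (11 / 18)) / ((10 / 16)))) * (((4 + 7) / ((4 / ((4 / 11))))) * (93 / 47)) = -12.14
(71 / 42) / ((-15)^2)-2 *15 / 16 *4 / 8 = -70307 / 75600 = -0.93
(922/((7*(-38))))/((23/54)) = -24894/3059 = -8.14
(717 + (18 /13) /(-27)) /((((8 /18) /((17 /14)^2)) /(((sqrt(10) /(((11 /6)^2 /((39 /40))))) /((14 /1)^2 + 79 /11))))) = 218179683 *sqrt(10) /64248800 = 10.74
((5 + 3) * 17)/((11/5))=680/11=61.82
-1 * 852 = -852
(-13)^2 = 169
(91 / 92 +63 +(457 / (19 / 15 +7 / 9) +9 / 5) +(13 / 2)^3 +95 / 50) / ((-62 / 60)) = -1561737 / 2852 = -547.59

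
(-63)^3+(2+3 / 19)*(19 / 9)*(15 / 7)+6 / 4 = -10501501 / 42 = -250035.74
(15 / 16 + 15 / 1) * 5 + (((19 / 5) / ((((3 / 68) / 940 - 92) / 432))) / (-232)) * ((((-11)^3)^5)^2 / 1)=3661968971666965932330041546065362562419 / 2728615568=1342061159004193562649219000000.00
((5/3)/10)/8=0.02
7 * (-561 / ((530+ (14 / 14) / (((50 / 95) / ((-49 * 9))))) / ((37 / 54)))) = 242165 / 27711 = 8.74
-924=-924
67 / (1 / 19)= 1273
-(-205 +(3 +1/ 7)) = 1413/ 7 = 201.86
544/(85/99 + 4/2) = 53856/283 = 190.30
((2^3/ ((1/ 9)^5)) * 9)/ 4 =1062882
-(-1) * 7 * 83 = 581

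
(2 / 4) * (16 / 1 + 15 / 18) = 101 / 12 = 8.42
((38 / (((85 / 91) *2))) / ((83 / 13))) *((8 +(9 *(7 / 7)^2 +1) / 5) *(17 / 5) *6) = 269724 / 415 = 649.94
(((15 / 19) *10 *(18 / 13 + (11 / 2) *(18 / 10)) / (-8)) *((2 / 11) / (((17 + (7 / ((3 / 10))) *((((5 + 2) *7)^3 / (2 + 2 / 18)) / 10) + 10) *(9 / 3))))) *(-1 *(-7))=-17115 / 471164408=-0.00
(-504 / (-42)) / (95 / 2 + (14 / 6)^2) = 0.23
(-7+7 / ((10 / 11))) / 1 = 7 / 10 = 0.70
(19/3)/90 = 19/270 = 0.07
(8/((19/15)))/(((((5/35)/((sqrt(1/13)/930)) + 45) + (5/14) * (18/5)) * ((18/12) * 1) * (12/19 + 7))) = -1008/8972861 + 8680 * sqrt(13)/26918583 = 0.00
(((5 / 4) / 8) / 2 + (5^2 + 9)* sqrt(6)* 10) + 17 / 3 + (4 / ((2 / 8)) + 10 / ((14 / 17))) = 45545 / 1344 + 340* sqrt(6) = 866.71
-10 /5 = -2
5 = 5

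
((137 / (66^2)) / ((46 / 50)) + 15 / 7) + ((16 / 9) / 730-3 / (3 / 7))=-1233958813 / 255980340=-4.82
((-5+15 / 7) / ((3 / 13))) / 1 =-260 / 21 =-12.38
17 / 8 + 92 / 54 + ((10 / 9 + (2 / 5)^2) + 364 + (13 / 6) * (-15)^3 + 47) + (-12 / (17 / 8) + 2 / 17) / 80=-316547941 / 45900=-6896.47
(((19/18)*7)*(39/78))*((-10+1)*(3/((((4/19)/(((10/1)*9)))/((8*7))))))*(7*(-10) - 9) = 188653185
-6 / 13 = -0.46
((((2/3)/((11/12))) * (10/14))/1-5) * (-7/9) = 115/33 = 3.48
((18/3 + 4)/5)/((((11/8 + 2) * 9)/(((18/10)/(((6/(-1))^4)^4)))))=1/23803114844160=0.00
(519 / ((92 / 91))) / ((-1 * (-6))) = 15743 / 184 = 85.56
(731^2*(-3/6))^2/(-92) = -285541678321/368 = -775928473.70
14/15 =0.93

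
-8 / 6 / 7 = -4 / 21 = -0.19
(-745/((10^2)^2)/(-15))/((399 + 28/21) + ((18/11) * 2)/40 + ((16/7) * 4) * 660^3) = 11473/6071916444959000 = 0.00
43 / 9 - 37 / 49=1774 / 441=4.02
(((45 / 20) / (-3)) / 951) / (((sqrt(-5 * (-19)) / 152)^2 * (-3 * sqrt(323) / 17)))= 16 * sqrt(323) / 4755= 0.06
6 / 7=0.86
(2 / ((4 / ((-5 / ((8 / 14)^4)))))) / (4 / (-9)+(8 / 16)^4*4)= 15435 / 128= 120.59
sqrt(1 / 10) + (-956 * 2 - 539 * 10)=-7302 + sqrt(10) / 10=-7301.68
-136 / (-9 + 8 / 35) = 4760 / 307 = 15.50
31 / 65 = 0.48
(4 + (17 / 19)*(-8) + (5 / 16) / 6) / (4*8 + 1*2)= -5665 / 62016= -0.09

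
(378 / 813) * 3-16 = -3958 / 271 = -14.61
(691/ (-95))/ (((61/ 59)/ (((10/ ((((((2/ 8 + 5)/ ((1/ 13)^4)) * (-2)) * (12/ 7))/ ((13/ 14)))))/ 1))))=40769/ 320836698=0.00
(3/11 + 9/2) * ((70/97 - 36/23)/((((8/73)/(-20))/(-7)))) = -252446775/49082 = -5143.37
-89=-89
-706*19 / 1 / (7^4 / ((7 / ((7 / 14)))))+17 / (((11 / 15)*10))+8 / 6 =-1687985 / 22638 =-74.56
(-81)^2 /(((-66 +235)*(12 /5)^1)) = 10935 /676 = 16.18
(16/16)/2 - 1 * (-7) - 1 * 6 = 3/2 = 1.50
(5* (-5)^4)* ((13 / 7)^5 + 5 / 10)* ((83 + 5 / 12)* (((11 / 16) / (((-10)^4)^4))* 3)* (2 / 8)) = 1194525189 / 3933798400000000000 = 0.00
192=192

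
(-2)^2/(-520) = -1/130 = -0.01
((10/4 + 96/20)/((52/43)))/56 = 3139/29120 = 0.11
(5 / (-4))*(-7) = 35 / 4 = 8.75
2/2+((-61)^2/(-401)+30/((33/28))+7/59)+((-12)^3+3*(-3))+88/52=-5812447870/3383237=-1718.01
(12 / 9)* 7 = 28 / 3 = 9.33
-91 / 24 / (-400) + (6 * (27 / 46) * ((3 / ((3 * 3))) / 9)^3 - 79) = -1412726467 / 17884800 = -78.99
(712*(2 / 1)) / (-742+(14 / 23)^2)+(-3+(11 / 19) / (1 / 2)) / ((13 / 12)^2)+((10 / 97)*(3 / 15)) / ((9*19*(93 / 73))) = -59484705471746 / 17046252214173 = -3.49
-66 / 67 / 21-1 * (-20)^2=-187622 / 469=-400.05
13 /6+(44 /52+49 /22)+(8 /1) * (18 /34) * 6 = 223544 /7293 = 30.65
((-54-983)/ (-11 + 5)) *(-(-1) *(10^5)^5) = 5185000000000000000000000000/ 3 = 1728333333333333333333333000.00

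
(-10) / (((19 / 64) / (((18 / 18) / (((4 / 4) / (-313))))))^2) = -4012810240 / 361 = -11115817.84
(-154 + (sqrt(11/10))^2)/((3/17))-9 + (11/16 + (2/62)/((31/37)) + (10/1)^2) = -178678499/230640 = -774.71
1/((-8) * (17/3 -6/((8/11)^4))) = 768/96953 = 0.01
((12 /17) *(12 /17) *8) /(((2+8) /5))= 1.99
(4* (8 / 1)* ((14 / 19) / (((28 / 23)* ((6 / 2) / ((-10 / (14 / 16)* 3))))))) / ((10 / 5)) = -14720 / 133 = -110.68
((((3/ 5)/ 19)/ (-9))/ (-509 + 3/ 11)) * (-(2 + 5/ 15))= -0.00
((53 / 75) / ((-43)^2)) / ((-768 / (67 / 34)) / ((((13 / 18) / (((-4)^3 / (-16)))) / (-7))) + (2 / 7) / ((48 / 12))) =646282 / 25550472555525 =0.00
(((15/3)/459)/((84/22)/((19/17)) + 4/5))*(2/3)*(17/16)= 5225/2855088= 0.00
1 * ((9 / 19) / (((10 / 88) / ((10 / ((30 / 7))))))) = 924 / 95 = 9.73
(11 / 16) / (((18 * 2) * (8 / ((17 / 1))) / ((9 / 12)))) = 187 / 6144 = 0.03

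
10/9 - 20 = -170/9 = -18.89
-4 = -4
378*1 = 378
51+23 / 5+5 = 303 / 5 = 60.60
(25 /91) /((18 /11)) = 275 /1638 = 0.17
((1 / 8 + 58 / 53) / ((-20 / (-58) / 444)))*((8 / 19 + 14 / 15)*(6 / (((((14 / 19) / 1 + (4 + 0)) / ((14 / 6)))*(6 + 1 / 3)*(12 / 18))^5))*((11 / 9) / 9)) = 19793858408401 / 528554160000000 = 0.04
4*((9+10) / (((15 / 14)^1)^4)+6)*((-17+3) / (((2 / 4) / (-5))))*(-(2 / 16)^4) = -3617789 / 1296000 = -2.79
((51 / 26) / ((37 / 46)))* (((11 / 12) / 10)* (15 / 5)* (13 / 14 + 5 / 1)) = 3.98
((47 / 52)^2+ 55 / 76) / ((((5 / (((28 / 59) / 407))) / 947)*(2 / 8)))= 524691979 / 385528715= 1.36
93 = 93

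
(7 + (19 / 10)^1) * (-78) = -3471 / 5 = -694.20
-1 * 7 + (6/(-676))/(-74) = -175081/25012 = -7.00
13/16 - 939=-15011/16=-938.19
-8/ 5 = -1.60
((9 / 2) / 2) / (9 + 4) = 9 / 52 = 0.17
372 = 372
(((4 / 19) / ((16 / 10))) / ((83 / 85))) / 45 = 85 / 28386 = 0.00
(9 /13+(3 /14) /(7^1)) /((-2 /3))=-2763 /2548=-1.08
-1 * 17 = -17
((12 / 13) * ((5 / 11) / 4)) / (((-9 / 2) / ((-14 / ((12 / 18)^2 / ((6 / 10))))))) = 63 / 143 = 0.44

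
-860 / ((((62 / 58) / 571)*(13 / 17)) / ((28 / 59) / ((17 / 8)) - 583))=8324068548500 / 23777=350089100.75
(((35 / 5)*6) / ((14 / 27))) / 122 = 0.66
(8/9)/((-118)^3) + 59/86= 0.69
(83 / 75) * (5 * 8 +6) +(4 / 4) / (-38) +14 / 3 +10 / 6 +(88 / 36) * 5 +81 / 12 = 1302779 / 17100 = 76.19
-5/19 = -0.26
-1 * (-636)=636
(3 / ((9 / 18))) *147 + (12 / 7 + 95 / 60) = 74365 / 84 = 885.30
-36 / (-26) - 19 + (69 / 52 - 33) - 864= -47491 / 52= -913.29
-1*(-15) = 15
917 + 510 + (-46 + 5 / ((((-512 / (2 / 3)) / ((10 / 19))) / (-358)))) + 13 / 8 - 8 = 1375.85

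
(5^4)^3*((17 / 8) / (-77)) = -4150390625 / 616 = -6737647.12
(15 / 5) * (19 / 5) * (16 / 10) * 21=9576 / 25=383.04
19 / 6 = 3.17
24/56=3/7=0.43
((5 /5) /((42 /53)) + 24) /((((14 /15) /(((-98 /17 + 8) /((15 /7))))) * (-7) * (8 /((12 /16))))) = -20159 /53312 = -0.38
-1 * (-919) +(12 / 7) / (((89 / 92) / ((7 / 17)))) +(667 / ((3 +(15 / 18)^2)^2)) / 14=172959962281 / 187344199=923.22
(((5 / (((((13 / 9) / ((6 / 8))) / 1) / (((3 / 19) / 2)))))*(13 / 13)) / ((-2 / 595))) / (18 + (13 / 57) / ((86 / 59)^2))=-190955475 / 56706364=-3.37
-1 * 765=-765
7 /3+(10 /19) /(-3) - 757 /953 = 24690 /18107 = 1.36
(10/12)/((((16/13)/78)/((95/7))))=80275/112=716.74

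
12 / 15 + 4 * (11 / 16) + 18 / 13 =1283 / 260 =4.93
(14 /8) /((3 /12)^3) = 112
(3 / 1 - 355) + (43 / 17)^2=-99879 / 289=-345.60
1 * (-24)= -24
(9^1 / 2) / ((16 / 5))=45 / 32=1.41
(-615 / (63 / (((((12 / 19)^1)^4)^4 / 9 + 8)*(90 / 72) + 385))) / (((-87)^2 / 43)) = -1004331595291264634242389125 / 45847474245159816981727269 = -21.91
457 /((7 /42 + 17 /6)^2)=457 /9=50.78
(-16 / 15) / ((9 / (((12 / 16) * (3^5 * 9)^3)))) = -4649045868 / 5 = -929809173.60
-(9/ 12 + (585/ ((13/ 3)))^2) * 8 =-145806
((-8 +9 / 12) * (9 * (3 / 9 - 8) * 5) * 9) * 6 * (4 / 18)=30015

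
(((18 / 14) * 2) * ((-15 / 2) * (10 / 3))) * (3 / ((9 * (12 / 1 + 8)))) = -15 / 14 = -1.07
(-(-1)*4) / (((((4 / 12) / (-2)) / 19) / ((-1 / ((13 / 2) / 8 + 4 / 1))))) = 7296 / 77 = 94.75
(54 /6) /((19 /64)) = 576 /19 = 30.32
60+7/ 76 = 4567/ 76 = 60.09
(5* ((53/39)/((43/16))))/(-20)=-212/1677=-0.13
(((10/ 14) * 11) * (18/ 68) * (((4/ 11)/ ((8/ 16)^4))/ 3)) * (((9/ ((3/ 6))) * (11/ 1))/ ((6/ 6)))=95040/ 119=798.66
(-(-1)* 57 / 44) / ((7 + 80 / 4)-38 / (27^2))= 41553 / 864380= 0.05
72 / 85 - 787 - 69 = -72688 / 85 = -855.15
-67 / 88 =-0.76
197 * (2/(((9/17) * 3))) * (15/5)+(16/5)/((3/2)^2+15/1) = 770462/1035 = 744.41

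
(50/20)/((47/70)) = 175/47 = 3.72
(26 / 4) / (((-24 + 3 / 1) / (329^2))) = -201019 / 6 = -33503.17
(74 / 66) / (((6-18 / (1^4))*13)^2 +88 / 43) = 1591 / 34535688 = 0.00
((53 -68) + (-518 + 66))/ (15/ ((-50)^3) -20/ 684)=1996425000/ 125513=15906.12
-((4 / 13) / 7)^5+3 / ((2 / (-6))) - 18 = -168488680201 / 6240321451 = -27.00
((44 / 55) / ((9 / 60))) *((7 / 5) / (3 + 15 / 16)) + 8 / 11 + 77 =118241 / 1485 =79.62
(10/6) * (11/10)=11/6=1.83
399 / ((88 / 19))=7581 / 88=86.15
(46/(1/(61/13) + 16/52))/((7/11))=401258/2891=138.80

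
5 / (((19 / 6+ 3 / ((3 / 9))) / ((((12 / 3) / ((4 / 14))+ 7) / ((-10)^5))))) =-63 / 730000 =-0.00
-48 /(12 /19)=-76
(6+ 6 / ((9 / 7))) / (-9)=-32 / 27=-1.19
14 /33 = 0.42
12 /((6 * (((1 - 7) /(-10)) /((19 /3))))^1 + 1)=1140 /149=7.65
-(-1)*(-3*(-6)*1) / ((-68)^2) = 9 / 2312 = 0.00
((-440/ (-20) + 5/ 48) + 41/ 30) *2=5633/ 120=46.94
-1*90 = -90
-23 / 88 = -0.26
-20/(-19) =1.05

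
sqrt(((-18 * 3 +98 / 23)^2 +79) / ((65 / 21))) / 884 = sqrt(1843469355) / 1321580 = 0.03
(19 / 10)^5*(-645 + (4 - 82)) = -1790219577 / 100000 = -17902.20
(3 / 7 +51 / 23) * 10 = 4260 / 161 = 26.46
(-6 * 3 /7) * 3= -54 /7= -7.71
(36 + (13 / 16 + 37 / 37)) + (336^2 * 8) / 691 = 14868743 / 11056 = 1344.86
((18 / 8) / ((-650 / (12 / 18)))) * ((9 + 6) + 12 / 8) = -99 / 2600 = -0.04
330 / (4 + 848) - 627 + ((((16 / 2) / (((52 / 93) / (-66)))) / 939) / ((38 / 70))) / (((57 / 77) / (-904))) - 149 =310096970107 / 208585078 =1486.67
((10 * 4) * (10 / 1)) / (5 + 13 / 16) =6400 / 93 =68.82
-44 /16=-11 /4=-2.75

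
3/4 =0.75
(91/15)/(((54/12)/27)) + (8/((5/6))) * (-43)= -1882/5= -376.40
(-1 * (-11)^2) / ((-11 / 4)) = 44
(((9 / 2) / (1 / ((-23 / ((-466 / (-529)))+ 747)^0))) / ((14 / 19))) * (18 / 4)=1539 / 56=27.48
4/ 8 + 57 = 115/ 2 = 57.50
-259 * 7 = -1813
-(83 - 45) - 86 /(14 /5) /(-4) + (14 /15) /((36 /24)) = -37421 /1260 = -29.70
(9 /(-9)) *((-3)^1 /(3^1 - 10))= -3 /7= -0.43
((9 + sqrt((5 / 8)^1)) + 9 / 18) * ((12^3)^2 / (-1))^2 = 91751750574266.31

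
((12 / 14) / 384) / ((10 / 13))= 13 / 4480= 0.00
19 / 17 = 1.12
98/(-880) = -49/440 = -0.11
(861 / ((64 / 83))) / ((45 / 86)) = 1024303 / 480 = 2133.96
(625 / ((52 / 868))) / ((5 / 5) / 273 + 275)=2848125 / 75076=37.94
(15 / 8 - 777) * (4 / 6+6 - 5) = -1291.88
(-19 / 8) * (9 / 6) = -57 / 16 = -3.56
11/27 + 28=767/27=28.41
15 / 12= 5 / 4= 1.25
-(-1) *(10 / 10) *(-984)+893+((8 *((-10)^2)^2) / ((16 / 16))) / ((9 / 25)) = 1999181 / 9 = 222131.22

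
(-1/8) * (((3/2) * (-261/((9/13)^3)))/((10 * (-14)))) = -63713/60480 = -1.05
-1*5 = -5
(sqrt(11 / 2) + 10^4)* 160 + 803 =1601178.23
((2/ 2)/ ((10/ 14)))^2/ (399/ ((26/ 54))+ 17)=637/ 274850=0.00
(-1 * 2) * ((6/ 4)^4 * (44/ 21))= -297/ 14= -21.21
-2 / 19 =-0.11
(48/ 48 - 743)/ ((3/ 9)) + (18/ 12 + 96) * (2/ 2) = -4257/ 2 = -2128.50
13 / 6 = 2.17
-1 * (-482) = 482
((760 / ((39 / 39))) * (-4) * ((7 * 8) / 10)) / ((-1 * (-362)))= -8512 / 181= -47.03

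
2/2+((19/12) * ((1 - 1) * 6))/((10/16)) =1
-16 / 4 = -4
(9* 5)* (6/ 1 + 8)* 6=3780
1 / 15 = 0.07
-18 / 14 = -9 / 7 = -1.29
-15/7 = -2.14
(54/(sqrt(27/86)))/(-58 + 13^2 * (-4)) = -0.13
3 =3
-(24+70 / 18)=-251 / 9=-27.89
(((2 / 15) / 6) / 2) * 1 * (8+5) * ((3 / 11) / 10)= 13 / 3300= 0.00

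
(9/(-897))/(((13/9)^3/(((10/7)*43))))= -940410/4598321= -0.20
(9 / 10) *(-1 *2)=-9 / 5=-1.80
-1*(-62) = 62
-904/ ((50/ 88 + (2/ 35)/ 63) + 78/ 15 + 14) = -87706080/ 1917997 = -45.73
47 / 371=0.13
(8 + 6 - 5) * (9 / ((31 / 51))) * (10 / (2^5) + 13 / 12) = 92259 / 496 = 186.01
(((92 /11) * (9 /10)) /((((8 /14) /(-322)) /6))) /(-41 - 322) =466578 /6655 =70.11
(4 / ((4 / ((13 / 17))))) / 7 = 13 / 119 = 0.11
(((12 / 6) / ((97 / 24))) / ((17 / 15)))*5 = 3600 / 1649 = 2.18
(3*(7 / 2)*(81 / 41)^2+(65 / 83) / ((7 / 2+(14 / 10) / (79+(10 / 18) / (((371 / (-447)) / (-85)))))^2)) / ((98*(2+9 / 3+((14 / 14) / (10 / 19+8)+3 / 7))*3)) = 2179392220489401990621 / 86573836390323788407258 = 0.03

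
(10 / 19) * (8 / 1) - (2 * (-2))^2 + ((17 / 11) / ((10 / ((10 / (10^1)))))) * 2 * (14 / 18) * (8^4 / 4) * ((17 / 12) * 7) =68546464 / 28215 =2429.43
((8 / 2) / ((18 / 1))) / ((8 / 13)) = 13 / 36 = 0.36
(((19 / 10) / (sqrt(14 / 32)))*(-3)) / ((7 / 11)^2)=-13794*sqrt(7) / 1715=-21.28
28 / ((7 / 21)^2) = 252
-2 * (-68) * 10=1360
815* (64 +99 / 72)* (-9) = -3836205 / 8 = -479525.62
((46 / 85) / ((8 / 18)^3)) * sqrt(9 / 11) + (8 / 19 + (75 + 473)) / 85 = 50301 * sqrt(11) / 29920 + 2084 / 323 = 12.03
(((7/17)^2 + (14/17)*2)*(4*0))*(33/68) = 0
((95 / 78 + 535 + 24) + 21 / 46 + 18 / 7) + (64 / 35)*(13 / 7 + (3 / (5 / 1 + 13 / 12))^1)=9105013663 / 16042845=567.54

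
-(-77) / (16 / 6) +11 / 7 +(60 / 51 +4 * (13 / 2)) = 54857 / 952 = 57.62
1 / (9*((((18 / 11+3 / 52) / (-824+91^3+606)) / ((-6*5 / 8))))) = -538647395 / 2907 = -185293.22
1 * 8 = 8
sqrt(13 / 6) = sqrt(78) / 6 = 1.47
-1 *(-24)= 24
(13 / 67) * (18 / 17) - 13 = -12.79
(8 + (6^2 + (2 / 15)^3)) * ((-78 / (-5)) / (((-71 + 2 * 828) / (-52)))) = -200782816 / 8915625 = -22.52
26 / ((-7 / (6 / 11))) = -156 / 77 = -2.03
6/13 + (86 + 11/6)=6887/78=88.29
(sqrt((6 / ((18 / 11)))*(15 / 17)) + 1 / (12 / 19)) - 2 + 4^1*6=sqrt(935) / 17 + 283 / 12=25.38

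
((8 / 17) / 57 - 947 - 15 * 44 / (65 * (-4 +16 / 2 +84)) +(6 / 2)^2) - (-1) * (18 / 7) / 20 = -413550056 / 440895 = -937.98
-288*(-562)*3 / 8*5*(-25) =-7587000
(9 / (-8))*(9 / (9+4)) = -81 / 104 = -0.78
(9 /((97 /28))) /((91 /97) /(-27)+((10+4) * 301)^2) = 972 /6643952519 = 0.00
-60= -60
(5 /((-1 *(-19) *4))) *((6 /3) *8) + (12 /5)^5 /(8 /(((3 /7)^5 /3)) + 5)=8811764948 /8007371875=1.10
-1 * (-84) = 84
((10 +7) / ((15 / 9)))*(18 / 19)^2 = 16524 / 1805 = 9.15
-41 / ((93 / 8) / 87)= -9512 / 31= -306.84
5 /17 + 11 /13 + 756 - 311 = 98597 /221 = 446.14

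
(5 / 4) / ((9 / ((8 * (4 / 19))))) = 40 / 171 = 0.23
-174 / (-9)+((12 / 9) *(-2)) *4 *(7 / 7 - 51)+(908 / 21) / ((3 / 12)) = 15238 / 21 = 725.62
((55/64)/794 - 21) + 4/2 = -965449/50816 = -19.00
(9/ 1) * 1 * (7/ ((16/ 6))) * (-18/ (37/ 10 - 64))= 945/ 134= 7.05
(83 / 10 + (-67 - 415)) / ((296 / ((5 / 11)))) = -4737 / 6512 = -0.73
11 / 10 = 1.10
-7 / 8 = -0.88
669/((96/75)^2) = 418125/1024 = 408.33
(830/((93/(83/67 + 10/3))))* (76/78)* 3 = 28985260/243009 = 119.28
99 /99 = 1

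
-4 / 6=-0.67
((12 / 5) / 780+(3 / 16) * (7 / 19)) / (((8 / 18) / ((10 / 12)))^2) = 64161 / 252928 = 0.25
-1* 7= -7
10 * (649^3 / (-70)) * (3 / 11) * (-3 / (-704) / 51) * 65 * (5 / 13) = -169437675 / 7616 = -22247.59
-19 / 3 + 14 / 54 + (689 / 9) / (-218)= -37819 / 5886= -6.43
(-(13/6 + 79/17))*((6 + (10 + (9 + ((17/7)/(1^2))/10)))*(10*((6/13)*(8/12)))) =-818710/1547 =-529.22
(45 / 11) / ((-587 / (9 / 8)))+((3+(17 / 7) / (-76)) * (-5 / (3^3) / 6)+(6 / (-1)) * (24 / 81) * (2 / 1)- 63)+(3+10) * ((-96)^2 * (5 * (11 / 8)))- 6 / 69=1317706266530380 / 1599909003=823613.26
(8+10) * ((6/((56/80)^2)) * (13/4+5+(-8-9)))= -13500/7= -1928.57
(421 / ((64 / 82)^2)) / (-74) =-9.34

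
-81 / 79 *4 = -324 / 79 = -4.10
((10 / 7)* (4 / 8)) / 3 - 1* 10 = -205 / 21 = -9.76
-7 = -7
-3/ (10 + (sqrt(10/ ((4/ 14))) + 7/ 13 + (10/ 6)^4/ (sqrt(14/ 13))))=-44226/ (14742 * sqrt(35) + 8125 * sqrt(182) + 155358)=-0.13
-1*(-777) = 777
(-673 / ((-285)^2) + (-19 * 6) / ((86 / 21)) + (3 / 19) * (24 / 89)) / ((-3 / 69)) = 198777111208 / 310848075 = 639.47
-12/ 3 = -4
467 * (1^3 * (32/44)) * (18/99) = 7472/121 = 61.75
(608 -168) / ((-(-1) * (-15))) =-88 / 3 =-29.33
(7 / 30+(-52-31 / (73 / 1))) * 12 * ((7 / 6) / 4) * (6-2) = -800093 / 1095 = -730.68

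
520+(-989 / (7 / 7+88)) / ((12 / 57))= 467.22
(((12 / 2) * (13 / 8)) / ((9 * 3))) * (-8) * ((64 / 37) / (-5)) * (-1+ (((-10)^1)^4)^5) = 18488888888888888888704 / 185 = 99939939939939939938.94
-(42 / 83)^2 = -1764 / 6889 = -0.26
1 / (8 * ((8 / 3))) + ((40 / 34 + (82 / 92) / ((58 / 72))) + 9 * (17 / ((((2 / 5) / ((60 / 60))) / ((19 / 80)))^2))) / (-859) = -185264603 / 9973965824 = -0.02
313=313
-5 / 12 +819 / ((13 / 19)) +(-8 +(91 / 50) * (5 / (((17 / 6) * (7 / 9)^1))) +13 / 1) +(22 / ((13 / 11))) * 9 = 18209311 / 13260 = 1373.25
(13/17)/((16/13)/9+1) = 1521/2261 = 0.67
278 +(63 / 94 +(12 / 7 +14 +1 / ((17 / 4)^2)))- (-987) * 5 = 994440743 / 190162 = 5229.44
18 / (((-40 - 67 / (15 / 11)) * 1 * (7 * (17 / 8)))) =-2160 / 159103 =-0.01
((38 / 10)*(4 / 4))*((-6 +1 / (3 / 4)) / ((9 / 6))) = -532 / 45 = -11.82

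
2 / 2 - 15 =-14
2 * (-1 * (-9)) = 18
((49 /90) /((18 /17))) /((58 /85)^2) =1.10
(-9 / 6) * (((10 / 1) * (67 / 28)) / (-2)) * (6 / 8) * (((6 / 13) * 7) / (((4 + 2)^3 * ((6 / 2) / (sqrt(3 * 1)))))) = 335 * sqrt(3) / 4992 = 0.12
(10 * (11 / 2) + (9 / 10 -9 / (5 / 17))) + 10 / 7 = 1871 / 70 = 26.73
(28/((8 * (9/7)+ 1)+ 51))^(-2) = 11881/2401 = 4.95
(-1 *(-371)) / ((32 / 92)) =8533 / 8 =1066.62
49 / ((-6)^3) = -0.23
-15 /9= -5 /3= -1.67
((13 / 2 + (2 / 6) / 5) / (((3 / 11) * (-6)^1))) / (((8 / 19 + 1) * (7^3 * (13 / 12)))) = -41173 / 5417685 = -0.01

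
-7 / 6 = -1.17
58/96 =0.60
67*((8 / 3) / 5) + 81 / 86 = 47311 / 1290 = 36.68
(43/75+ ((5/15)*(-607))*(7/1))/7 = -35394/175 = -202.25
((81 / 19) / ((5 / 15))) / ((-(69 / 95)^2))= -12825 / 529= -24.24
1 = 1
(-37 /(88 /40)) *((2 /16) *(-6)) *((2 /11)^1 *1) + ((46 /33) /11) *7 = 2309 /726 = 3.18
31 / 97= 0.32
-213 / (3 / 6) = -426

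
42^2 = 1764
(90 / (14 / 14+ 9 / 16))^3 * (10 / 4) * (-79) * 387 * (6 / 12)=-182580977664 / 25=-7303239106.56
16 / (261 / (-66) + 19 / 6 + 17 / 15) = 46.32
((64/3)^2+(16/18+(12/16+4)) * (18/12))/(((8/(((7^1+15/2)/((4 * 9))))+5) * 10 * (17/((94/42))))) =45492851/185325840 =0.25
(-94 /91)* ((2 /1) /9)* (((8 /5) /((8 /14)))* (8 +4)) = -1504 /195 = -7.71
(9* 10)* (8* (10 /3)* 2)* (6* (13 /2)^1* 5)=936000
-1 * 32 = -32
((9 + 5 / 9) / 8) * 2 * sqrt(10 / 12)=43 * sqrt(30) / 108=2.18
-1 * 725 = -725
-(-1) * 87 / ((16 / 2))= 87 / 8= 10.88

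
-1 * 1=-1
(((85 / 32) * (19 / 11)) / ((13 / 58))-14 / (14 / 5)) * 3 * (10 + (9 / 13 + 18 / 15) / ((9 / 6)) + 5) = 22447509 / 29744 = 754.69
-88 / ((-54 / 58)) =2552 / 27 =94.52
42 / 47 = 0.89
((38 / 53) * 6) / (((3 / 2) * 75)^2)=304 / 894375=0.00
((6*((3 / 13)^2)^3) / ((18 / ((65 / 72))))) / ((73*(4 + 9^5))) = 135 / 12804763868936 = 0.00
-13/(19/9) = -117/19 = -6.16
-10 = -10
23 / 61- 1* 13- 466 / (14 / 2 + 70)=-87716 / 4697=-18.67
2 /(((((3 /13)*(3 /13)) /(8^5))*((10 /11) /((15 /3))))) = 60915712 /9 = 6768412.44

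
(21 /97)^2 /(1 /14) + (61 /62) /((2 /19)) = 11670607 /1166716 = 10.00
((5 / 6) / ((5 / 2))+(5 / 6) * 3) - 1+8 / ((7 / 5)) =317 / 42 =7.55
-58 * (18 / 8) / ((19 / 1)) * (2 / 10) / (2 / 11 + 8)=-319 / 1900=-0.17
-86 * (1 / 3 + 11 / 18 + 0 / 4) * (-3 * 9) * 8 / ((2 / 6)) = 52632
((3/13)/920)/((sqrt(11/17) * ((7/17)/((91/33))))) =17 * sqrt(187)/111320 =0.00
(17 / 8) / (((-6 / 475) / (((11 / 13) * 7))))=-621775 / 624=-996.43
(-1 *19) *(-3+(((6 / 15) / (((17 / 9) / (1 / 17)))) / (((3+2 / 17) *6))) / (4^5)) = 262947783 / 4613120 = 57.00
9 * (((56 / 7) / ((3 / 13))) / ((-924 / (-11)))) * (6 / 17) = 156 / 119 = 1.31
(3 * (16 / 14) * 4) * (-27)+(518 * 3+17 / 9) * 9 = 13632.71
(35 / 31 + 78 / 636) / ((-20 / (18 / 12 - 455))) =3730491 / 131440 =28.38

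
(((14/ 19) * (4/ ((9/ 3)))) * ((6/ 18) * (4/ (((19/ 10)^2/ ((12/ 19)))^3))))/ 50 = 860160000/ 6131066257801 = 0.00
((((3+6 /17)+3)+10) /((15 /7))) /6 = 973 /765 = 1.27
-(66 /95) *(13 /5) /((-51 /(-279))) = -79794 /8075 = -9.88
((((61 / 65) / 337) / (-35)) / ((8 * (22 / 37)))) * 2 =-2257 / 67467400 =-0.00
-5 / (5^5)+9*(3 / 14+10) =804361 / 8750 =91.93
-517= -517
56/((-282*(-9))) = 28/1269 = 0.02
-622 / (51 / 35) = -21770 / 51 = -426.86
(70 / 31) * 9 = 630 / 31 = 20.32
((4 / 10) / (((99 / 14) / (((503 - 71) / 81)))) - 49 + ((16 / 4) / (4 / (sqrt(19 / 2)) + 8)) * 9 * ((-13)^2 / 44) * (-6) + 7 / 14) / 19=-8500304 / 1043955 + 4563 * sqrt(38) / 30932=-7.23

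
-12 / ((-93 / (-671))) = -2684 / 31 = -86.58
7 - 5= 2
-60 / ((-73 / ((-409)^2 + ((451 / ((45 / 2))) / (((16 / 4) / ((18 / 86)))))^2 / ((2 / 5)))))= 37116918483 / 269954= 137493.49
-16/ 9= -1.78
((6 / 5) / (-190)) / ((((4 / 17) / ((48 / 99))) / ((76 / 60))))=-68 / 4125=-0.02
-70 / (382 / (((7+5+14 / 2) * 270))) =-179550 / 191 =-940.05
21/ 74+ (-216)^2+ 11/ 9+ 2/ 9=31074047/ 666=46657.73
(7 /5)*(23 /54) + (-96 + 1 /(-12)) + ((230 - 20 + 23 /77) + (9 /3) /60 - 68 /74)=43824089 /384615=113.94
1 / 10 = 0.10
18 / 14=9 / 7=1.29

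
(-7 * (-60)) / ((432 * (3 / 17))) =595 / 108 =5.51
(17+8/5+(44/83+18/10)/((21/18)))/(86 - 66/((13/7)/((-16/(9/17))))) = 466713/26285602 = 0.02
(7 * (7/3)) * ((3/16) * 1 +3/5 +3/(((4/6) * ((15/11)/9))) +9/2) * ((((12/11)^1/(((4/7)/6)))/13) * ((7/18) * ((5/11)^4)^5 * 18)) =384544315338134765625/769625994202848650525944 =0.00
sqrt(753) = 27.44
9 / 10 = 0.90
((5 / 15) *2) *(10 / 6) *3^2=10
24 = 24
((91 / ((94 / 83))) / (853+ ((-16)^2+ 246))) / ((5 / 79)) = 596687 / 636850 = 0.94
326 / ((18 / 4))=652 / 9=72.44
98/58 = 1.69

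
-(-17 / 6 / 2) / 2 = 17 / 24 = 0.71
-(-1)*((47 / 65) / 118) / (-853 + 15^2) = -47 / 4816760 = -0.00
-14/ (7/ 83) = -166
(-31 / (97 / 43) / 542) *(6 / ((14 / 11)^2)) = -483879 / 5152252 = -0.09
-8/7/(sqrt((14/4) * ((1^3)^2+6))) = -8 * sqrt(2)/49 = -0.23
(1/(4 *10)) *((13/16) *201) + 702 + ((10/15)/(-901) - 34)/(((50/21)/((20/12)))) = 1180293787/1729920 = 682.28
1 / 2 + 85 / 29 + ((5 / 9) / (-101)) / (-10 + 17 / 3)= 784151 / 228462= 3.43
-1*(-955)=955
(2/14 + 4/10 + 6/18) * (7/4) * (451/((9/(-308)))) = -3194884/135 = -23665.81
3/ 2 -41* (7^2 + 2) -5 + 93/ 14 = -14615/ 7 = -2087.86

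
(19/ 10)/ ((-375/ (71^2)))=-95779/ 3750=-25.54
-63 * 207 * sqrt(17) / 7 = -1863 * sqrt(17) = -7681.35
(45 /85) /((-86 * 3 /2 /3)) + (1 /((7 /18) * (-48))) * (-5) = 10461 /40936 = 0.26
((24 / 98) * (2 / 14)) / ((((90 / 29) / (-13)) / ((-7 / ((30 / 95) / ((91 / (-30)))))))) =-93119 / 9450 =-9.85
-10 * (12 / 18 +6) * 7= -466.67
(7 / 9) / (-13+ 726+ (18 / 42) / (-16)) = 784 / 718677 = 0.00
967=967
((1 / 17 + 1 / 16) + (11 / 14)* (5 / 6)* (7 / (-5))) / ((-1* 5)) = 649 / 4080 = 0.16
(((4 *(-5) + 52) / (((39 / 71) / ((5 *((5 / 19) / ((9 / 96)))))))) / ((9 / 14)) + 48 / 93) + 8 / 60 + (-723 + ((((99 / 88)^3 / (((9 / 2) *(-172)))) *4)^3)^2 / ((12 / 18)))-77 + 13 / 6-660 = -2044988016542004378893856049809161 / 11035555298352516920085294612480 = -185.31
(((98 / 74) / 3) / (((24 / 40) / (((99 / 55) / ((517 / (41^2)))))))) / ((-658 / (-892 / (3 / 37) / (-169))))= -5248082 / 12319593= -0.43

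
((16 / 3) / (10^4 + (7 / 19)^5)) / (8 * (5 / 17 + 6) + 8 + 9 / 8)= 5387991424 / 600875352185469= 0.00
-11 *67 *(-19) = 14003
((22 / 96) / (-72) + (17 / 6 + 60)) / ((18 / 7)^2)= 10639909 / 1119744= 9.50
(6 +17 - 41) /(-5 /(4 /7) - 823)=24 /1109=0.02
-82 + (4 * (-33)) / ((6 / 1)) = -104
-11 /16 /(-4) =11 /64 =0.17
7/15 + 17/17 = 22/15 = 1.47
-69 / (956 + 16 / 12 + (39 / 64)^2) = -847872 / 11768275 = -0.07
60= 60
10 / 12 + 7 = 47 / 6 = 7.83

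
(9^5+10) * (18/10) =531531/5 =106306.20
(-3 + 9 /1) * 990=5940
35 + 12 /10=181 /5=36.20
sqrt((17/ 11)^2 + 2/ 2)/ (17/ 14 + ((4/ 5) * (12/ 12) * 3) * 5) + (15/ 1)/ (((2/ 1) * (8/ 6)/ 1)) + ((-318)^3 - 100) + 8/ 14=-1800821445/ 56 + 14 * sqrt(410)/ 2035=-32157525.66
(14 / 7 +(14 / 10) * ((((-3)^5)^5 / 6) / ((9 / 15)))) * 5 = -1647505629462.50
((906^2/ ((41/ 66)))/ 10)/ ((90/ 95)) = 139475.39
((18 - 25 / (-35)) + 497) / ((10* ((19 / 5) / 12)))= 1140 / 7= 162.86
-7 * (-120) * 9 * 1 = 7560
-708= -708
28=28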